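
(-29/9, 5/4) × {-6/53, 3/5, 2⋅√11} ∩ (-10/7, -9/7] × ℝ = (-10/7, -9/7] × {-6/53, 3/5, 2⋅√11}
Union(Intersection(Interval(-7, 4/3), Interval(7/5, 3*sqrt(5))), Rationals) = Rationals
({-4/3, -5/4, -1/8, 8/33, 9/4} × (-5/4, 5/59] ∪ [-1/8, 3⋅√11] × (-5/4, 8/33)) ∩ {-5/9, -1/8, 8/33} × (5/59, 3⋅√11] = {-1/8, 8/33} × (5/59, 8/33)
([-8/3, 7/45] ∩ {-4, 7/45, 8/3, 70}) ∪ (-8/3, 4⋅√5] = (-8/3, 4⋅√5]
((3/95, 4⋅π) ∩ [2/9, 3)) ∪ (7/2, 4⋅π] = [2/9, 3) ∪ (7/2, 4⋅π]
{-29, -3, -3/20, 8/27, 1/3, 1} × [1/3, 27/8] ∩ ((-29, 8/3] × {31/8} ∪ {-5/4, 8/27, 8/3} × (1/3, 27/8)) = {8/27} × (1/3, 27/8)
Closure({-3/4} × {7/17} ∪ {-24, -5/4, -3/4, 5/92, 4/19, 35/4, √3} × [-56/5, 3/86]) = ({-3/4} × {7/17}) ∪ ({-24, -5/4, -3/4, 5/92, 4/19, 35/4, √3} × [-56/5, 3/86])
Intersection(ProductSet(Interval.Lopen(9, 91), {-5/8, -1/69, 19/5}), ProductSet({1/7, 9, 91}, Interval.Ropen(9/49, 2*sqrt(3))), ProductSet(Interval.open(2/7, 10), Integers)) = EmptySet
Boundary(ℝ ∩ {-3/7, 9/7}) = {-3/7, 9/7}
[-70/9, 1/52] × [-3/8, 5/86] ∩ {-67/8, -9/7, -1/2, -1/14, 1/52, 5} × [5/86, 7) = {-9/7, -1/2, -1/14, 1/52} × {5/86}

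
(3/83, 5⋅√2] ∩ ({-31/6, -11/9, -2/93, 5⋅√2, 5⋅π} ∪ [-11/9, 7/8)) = (3/83, 7/8) ∪ {5⋅√2}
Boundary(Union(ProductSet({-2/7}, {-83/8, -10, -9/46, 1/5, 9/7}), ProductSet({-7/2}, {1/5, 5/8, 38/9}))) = Union(ProductSet({-7/2}, {1/5, 5/8, 38/9}), ProductSet({-2/7}, {-83/8, -10, -9/46, 1/5, 9/7}))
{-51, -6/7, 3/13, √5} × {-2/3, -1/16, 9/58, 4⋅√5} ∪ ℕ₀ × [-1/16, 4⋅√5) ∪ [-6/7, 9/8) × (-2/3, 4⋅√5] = (ℕ₀ × [-1/16, 4⋅√5)) ∪ ([-6/7, 9/8) × (-2/3, 4⋅√5]) ∪ ({-51, -6/7, 3/13, √5} × {-2/3, -1/16, 9/58, 4⋅√5})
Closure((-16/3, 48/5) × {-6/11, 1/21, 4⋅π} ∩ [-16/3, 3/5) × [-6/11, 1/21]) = [-16/3, 3/5] × {-6/11, 1/21}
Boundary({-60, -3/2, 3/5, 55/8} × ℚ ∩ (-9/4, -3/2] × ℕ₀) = {-3/2} × ℕ₀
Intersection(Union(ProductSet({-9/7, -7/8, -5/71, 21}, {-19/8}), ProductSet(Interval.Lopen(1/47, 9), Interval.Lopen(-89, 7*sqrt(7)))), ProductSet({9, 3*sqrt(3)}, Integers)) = ProductSet({9, 3*sqrt(3)}, Range(-88, 19, 1))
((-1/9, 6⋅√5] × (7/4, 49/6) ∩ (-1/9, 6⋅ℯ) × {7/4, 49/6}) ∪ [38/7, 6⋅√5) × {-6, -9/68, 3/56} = [38/7, 6⋅√5) × {-6, -9/68, 3/56}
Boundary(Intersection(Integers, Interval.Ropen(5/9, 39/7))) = Range(1, 6, 1)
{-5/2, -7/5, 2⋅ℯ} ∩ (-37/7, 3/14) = {-5/2, -7/5}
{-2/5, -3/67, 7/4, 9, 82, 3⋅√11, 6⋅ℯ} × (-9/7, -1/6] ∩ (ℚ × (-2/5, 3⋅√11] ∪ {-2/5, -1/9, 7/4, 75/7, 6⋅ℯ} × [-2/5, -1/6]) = ({-2/5, 7/4, 6⋅ℯ} × [-2/5, -1/6]) ∪ ({-2/5, -3/67, 7/4, 9, 82} × (-2/5, -1/6])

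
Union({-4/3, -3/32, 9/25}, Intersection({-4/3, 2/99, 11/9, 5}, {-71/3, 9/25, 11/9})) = {-4/3, -3/32, 9/25, 11/9}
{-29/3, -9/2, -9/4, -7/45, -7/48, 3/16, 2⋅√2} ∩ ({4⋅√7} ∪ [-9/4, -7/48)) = {-9/4, -7/45}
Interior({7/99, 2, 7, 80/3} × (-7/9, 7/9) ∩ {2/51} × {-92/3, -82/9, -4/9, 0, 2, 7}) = ∅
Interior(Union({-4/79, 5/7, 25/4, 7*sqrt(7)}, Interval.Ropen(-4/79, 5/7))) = Interval.open(-4/79, 5/7)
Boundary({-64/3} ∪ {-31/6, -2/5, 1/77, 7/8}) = {-64/3, -31/6, -2/5, 1/77, 7/8}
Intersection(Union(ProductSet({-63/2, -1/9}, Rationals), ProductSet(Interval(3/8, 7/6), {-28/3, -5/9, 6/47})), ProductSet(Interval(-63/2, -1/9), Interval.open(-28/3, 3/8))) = ProductSet({-63/2, -1/9}, Intersection(Interval.open(-28/3, 3/8), Rationals))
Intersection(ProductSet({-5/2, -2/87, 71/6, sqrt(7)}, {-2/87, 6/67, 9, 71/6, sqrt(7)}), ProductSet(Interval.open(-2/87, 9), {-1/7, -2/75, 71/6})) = ProductSet({sqrt(7)}, {71/6})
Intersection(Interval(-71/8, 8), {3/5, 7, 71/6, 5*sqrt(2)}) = {3/5, 7, 5*sqrt(2)}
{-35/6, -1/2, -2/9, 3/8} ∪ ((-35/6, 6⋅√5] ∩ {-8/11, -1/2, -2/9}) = {-35/6, -8/11, -1/2, -2/9, 3/8}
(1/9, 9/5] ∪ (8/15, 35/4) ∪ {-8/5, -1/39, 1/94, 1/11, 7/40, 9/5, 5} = {-8/5, -1/39, 1/94, 1/11} ∪ (1/9, 35/4)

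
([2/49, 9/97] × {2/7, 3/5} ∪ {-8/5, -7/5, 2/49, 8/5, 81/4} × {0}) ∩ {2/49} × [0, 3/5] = {2/49} × {0, 2/7, 3/5}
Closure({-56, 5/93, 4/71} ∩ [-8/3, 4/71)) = {5/93}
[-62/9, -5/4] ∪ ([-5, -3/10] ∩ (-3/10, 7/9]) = [-62/9, -5/4]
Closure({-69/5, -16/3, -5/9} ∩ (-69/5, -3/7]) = {-16/3, -5/9}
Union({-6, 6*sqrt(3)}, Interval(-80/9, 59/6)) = Union({6*sqrt(3)}, Interval(-80/9, 59/6))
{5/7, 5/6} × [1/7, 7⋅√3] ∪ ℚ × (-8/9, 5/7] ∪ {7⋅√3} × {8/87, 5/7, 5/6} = (ℚ × (-8/9, 5/7]) ∪ ({7⋅√3} × {8/87, 5/7, 5/6}) ∪ ({5/7, 5/6} × [1/7, 7⋅√3])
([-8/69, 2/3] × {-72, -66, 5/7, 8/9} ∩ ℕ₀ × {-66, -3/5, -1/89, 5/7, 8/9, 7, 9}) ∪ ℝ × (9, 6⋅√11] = ({0} × {-66, 5/7, 8/9}) ∪ (ℝ × (9, 6⋅√11])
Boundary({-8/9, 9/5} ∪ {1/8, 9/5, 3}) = {-8/9, 1/8, 9/5, 3}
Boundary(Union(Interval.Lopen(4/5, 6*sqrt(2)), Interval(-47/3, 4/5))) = {-47/3, 6*sqrt(2)}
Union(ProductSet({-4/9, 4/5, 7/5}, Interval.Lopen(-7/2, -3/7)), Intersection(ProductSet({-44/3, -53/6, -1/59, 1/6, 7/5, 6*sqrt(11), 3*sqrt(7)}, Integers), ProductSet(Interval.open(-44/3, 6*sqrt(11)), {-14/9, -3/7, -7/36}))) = ProductSet({-4/9, 4/5, 7/5}, Interval.Lopen(-7/2, -3/7))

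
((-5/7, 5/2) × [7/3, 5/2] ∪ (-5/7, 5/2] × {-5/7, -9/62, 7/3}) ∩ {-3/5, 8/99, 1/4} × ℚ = {-3/5, 8/99, 1/4} × ({-5/7, -9/62} ∪ (ℚ ∩ [7/3, 5/2]))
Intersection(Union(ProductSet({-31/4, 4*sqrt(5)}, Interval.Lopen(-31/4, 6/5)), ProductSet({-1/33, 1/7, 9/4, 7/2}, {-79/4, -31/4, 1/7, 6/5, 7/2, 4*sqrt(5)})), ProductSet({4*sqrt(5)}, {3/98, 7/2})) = ProductSet({4*sqrt(5)}, {3/98})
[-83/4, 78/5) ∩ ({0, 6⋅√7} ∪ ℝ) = [-83/4, 78/5)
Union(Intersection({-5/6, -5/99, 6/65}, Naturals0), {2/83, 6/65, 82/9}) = {2/83, 6/65, 82/9}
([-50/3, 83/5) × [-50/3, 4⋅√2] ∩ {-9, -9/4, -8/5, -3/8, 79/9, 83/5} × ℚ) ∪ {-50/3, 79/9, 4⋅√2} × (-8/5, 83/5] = ({-50/3, 79/9, 4⋅√2} × (-8/5, 83/5]) ∪ ({-9, -9/4, -8/5, -3/8, 79/9} × (ℚ ∩ [-50/3, 4⋅√2]))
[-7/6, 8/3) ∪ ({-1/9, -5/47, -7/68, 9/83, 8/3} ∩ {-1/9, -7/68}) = [-7/6, 8/3)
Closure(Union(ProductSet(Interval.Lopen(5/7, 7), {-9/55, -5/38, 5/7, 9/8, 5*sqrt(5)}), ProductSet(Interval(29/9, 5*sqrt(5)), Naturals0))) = Union(ProductSet(Interval(5/7, 7), {-9/55, -5/38, 5/7, 9/8, 5*sqrt(5)}), ProductSet(Interval(29/9, 5*sqrt(5)), Naturals0))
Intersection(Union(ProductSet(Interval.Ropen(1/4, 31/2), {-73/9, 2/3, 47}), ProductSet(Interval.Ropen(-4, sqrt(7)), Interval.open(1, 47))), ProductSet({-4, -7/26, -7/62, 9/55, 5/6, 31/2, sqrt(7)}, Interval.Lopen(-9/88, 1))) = ProductSet({5/6, sqrt(7)}, {2/3})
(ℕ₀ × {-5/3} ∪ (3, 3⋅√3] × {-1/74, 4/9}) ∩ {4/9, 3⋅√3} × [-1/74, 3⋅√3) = {3⋅√3} × {-1/74, 4/9}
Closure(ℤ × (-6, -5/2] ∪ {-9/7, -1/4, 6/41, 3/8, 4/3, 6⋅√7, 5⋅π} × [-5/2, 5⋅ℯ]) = (ℤ × [-6, -5/2]) ∪ ({-9/7, -1/4, 6/41, 3/8, 4/3, 6⋅√7, 5⋅π} × [-5/2, 5⋅ℯ])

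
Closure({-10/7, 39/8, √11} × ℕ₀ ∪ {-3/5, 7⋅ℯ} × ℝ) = ({-3/5, 7⋅ℯ} × ℝ) ∪ ({-10/7, 39/8, √11} × ℕ₀)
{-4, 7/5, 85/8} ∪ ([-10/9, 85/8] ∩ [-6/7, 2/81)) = {-4, 7/5, 85/8} ∪ [-6/7, 2/81)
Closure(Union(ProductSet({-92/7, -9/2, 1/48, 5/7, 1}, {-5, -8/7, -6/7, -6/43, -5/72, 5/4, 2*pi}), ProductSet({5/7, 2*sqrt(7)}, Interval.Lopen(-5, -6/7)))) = Union(ProductSet({5/7, 2*sqrt(7)}, Interval(-5, -6/7)), ProductSet({-92/7, -9/2, 1/48, 5/7, 1}, {-5, -8/7, -6/7, -6/43, -5/72, 5/4, 2*pi}))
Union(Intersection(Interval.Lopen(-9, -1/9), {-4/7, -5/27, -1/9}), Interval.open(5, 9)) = Union({-4/7, -5/27, -1/9}, Interval.open(5, 9))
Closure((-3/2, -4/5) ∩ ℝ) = [-3/2, -4/5]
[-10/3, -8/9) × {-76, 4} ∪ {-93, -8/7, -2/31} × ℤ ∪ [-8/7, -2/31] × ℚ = ({-93, -8/7, -2/31} × ℤ) ∪ ([-8/7, -2/31] × ℚ) ∪ ([-10/3, -8/9) × {-76, 4})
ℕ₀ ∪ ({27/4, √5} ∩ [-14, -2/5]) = ℕ₀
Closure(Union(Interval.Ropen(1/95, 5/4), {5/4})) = Interval(1/95, 5/4)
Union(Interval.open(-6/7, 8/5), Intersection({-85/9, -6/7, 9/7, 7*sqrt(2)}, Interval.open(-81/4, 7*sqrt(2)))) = Union({-85/9}, Interval.Ropen(-6/7, 8/5))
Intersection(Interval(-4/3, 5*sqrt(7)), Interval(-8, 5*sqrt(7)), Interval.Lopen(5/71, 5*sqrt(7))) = Interval.Lopen(5/71, 5*sqrt(7))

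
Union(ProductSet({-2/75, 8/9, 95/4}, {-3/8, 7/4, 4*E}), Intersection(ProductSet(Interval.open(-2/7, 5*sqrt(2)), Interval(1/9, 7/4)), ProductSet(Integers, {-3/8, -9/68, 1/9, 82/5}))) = Union(ProductSet({-2/75, 8/9, 95/4}, {-3/8, 7/4, 4*E}), ProductSet(Range(0, 8, 1), {1/9}))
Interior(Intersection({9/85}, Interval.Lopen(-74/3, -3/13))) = EmptySet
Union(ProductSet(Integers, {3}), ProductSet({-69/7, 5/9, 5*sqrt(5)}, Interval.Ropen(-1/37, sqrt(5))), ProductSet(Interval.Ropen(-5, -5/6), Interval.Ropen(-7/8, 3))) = Union(ProductSet({-69/7, 5/9, 5*sqrt(5)}, Interval.Ropen(-1/37, sqrt(5))), ProductSet(Integers, {3}), ProductSet(Interval.Ropen(-5, -5/6), Interval.Ropen(-7/8, 3)))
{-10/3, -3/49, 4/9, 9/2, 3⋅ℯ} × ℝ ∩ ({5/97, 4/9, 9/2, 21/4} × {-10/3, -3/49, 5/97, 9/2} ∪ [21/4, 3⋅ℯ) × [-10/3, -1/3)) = {4/9, 9/2} × {-10/3, -3/49, 5/97, 9/2}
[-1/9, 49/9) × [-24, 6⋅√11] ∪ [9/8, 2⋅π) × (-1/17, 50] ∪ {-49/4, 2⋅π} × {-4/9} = ({-49/4, 2⋅π} × {-4/9}) ∪ ([9/8, 2⋅π) × (-1/17, 50]) ∪ ([-1/9, 49/9) × [-24, 6⋅√11])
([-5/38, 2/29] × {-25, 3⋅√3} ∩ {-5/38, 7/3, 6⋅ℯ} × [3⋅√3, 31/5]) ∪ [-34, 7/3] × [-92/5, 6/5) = ({-5/38} × {3⋅√3}) ∪ ([-34, 7/3] × [-92/5, 6/5))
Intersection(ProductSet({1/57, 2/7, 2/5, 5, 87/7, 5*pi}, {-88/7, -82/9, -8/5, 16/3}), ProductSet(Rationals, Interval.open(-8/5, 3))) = EmptySet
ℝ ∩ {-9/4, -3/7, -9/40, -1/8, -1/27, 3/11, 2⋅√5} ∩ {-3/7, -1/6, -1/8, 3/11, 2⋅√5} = {-3/7, -1/8, 3/11, 2⋅√5}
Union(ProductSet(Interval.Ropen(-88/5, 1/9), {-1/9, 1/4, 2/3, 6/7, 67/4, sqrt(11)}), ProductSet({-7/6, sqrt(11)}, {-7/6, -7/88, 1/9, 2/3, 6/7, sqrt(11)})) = Union(ProductSet({-7/6, sqrt(11)}, {-7/6, -7/88, 1/9, 2/3, 6/7, sqrt(11)}), ProductSet(Interval.Ropen(-88/5, 1/9), {-1/9, 1/4, 2/3, 6/7, 67/4, sqrt(11)}))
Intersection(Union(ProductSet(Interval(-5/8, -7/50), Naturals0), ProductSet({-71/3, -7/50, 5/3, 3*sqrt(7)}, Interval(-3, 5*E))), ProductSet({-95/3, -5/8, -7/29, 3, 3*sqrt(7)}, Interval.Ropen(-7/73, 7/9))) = Union(ProductSet({3*sqrt(7)}, Interval.Ropen(-7/73, 7/9)), ProductSet({-5/8, -7/29}, Range(0, 1, 1)))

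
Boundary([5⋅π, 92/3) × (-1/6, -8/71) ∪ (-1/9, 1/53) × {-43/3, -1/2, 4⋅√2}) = ({92/3, 5⋅π} × [-1/6, -8/71]) ∪ ([5⋅π, 92/3] × {-1/6, -8/71}) ∪ ([-1/9, 1/53] × {-43/3, -1/2, 4⋅√2})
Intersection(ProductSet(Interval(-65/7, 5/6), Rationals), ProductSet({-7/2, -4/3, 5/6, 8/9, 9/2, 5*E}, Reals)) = ProductSet({-7/2, -4/3, 5/6}, Rationals)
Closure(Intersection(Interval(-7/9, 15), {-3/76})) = {-3/76}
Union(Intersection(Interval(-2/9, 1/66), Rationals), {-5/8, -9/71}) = Union({-5/8}, Intersection(Interval(-2/9, 1/66), Rationals))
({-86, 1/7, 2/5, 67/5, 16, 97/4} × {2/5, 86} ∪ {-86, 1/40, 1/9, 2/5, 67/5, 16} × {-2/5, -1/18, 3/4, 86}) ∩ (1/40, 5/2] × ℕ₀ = {1/9, 1/7, 2/5} × {86}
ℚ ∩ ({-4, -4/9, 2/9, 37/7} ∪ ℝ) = ℚ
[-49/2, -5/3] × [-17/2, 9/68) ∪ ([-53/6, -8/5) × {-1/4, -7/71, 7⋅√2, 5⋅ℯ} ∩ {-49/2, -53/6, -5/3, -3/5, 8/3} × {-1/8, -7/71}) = [-49/2, -5/3] × [-17/2, 9/68)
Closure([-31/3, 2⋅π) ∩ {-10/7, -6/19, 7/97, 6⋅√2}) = {-10/7, -6/19, 7/97}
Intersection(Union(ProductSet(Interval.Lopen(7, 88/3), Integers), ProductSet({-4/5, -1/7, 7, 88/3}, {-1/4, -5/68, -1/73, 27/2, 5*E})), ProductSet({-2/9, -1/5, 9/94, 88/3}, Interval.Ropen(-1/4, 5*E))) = ProductSet({88/3}, Union({-1/4, -5/68, -1/73, 27/2}, Range(0, 14, 1)))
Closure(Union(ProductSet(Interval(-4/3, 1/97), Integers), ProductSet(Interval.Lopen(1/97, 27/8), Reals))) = Union(ProductSet(Interval(-4/3, 1/97), Integers), ProductSet(Interval(1/97, 27/8), Reals))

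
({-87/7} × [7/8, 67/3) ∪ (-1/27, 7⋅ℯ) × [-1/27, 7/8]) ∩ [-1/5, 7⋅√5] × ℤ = (-1/27, 7⋅√5] × {0}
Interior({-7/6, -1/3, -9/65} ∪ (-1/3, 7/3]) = (-1/3, 7/3)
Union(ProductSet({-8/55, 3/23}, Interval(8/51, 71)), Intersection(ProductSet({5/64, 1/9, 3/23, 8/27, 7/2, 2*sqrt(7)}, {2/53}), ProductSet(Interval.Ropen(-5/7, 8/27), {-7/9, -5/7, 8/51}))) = ProductSet({-8/55, 3/23}, Interval(8/51, 71))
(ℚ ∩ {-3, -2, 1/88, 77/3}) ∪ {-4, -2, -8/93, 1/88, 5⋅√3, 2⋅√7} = {-4, -3, -2, -8/93, 1/88, 77/3, 5⋅√3, 2⋅√7}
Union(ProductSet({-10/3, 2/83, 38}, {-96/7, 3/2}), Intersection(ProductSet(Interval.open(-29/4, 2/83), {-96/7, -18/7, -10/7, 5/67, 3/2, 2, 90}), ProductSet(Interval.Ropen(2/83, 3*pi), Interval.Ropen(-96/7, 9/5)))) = ProductSet({-10/3, 2/83, 38}, {-96/7, 3/2})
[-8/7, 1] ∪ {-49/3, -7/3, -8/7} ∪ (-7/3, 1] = {-49/3} ∪ [-7/3, 1]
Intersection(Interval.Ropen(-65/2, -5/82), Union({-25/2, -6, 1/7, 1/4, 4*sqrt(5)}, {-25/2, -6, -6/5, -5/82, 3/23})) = {-25/2, -6, -6/5}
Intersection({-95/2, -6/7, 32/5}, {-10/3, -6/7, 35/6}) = {-6/7}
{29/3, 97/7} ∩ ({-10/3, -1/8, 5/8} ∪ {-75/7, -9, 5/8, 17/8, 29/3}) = {29/3}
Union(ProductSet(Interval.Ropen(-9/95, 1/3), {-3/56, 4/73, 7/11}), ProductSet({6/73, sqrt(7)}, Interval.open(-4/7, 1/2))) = Union(ProductSet({6/73, sqrt(7)}, Interval.open(-4/7, 1/2)), ProductSet(Interval.Ropen(-9/95, 1/3), {-3/56, 4/73, 7/11}))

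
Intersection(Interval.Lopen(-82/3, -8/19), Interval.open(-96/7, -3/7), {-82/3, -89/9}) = {-89/9}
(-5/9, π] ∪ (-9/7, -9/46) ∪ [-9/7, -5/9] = [-9/7, π]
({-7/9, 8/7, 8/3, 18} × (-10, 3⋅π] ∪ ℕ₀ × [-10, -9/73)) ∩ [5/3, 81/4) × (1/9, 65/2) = {8/3, 18} × (1/9, 3⋅π]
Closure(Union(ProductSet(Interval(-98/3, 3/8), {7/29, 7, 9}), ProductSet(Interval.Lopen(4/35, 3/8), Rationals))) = Union(ProductSet(Interval(-98/3, 3/8), {7/29, 7, 9}), ProductSet(Interval(4/35, 3/8), Reals))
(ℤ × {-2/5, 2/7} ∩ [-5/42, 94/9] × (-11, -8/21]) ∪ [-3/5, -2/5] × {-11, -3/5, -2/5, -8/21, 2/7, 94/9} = ({0, 1, …, 10} × {-2/5}) ∪ ([-3/5, -2/5] × {-11, -3/5, -2/5, -8/21, 2/7, 94/9})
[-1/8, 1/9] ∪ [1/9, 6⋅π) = [-1/8, 6⋅π)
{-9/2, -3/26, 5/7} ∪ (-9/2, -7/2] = [-9/2, -7/2] ∪ {-3/26, 5/7}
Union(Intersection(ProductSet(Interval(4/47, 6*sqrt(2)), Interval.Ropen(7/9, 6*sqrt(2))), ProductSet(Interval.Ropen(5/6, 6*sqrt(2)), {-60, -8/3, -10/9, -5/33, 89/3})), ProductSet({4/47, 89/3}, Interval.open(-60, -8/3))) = ProductSet({4/47, 89/3}, Interval.open(-60, -8/3))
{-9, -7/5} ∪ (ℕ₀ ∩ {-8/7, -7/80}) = {-9, -7/5}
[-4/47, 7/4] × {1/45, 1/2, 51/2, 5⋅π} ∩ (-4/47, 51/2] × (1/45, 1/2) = ∅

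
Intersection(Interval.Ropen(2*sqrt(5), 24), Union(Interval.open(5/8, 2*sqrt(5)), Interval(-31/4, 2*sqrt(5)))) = {2*sqrt(5)}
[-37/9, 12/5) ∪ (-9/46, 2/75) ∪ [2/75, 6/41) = [-37/9, 12/5)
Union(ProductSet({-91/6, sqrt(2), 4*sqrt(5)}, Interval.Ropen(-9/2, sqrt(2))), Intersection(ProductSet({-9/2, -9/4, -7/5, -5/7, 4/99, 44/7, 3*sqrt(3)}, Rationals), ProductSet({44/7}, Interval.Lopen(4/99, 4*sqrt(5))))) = Union(ProductSet({44/7}, Intersection(Interval.Lopen(4/99, 4*sqrt(5)), Rationals)), ProductSet({-91/6, sqrt(2), 4*sqrt(5)}, Interval.Ropen(-9/2, sqrt(2))))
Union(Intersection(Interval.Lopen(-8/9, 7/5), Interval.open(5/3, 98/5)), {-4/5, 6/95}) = {-4/5, 6/95}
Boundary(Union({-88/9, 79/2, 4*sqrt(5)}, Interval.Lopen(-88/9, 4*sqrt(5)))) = {-88/9, 79/2, 4*sqrt(5)}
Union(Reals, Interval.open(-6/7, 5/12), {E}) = Interval(-oo, oo)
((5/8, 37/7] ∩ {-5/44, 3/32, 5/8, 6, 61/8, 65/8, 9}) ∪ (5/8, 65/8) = (5/8, 65/8)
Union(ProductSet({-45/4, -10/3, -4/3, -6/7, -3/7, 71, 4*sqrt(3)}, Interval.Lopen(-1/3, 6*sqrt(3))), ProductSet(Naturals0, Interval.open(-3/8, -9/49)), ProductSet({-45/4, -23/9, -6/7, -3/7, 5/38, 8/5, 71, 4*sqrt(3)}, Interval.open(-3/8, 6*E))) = Union(ProductSet({-45/4, -10/3, -4/3, -6/7, -3/7, 71, 4*sqrt(3)}, Interval.Lopen(-1/3, 6*sqrt(3))), ProductSet({-45/4, -23/9, -6/7, -3/7, 5/38, 8/5, 71, 4*sqrt(3)}, Interval.open(-3/8, 6*E)), ProductSet(Naturals0, Interval.open(-3/8, -9/49)))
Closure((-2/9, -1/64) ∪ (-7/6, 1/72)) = [-7/6, 1/72]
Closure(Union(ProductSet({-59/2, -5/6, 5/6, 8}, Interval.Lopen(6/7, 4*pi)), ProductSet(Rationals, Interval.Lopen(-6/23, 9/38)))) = Union(ProductSet({-59/2, -5/6, 5/6, 8}, Interval(6/7, 4*pi)), ProductSet(Reals, Interval(-6/23, 9/38)))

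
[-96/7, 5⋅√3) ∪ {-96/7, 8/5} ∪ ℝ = (-∞, ∞)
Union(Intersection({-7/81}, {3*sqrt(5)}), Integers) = Integers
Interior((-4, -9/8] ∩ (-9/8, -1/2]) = ∅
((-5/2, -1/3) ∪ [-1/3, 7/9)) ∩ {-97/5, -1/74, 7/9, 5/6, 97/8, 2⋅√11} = {-1/74}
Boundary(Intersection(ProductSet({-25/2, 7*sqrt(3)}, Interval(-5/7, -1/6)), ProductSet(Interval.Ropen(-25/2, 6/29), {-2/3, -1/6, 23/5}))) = ProductSet({-25/2}, {-2/3, -1/6})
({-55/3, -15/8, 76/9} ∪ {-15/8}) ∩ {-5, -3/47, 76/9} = {76/9}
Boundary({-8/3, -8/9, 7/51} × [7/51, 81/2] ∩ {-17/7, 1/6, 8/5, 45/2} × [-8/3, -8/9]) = ∅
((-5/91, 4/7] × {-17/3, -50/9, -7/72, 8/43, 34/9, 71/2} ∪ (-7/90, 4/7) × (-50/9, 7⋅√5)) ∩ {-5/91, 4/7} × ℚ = ({4/7} × {-17/3, -50/9, -7/72, 8/43, 34/9, 71/2}) ∪ ({-5/91} × (ℚ ∩ (-50/9, 7⋅√5)))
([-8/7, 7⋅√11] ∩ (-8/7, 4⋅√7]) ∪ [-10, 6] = [-10, 4⋅√7]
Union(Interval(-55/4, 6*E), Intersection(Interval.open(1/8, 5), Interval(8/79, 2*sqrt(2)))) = Interval(-55/4, 6*E)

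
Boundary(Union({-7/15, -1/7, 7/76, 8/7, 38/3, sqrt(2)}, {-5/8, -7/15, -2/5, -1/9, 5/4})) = {-5/8, -7/15, -2/5, -1/7, -1/9, 7/76, 8/7, 5/4, 38/3, sqrt(2)}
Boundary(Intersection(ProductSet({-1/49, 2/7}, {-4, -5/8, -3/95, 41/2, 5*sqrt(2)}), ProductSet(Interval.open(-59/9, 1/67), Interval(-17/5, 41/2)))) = ProductSet({-1/49}, {-5/8, -3/95, 41/2, 5*sqrt(2)})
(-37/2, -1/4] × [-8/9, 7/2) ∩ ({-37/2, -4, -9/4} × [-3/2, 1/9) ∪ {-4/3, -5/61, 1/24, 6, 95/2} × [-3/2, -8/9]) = ({-4/3} × {-8/9}) ∪ ({-4, -9/4} × [-8/9, 1/9))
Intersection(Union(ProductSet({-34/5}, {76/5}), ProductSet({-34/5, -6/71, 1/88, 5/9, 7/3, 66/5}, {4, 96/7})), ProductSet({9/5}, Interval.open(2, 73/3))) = EmptySet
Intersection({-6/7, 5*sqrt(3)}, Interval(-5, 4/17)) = {-6/7}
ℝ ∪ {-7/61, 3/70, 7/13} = ℝ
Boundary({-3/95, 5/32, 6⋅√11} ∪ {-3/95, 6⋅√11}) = {-3/95, 5/32, 6⋅√11}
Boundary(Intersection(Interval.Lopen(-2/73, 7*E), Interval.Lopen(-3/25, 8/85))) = {-2/73, 8/85}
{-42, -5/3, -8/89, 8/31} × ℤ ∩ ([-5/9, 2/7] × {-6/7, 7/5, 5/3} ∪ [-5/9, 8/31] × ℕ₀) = {-8/89, 8/31} × ℕ₀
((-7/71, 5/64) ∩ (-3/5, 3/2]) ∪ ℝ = (-∞, ∞)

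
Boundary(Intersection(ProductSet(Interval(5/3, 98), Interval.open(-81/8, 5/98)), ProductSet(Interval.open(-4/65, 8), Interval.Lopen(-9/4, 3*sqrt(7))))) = Union(ProductSet({5/3, 8}, Interval(-9/4, 5/98)), ProductSet(Interval(5/3, 8), {-9/4, 5/98}))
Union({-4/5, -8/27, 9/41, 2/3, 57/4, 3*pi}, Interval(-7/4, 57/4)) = Interval(-7/4, 57/4)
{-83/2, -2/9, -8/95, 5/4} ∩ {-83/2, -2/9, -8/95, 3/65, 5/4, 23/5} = {-83/2, -2/9, -8/95, 5/4}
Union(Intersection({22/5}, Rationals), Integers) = Union({22/5}, Integers)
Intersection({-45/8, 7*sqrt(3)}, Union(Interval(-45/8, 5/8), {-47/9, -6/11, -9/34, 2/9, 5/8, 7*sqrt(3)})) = {-45/8, 7*sqrt(3)}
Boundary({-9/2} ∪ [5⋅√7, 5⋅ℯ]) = {-9/2, 5⋅√7, 5⋅ℯ}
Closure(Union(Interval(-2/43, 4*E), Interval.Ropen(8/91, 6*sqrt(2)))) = Interval(-2/43, 4*E)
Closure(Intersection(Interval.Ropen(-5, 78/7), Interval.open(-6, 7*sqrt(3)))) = Interval(-5, 78/7)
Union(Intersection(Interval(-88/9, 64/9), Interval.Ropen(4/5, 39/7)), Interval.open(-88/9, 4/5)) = Interval.open(-88/9, 39/7)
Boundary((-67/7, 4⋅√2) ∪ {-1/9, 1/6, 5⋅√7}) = {-67/7, 4⋅√2, 5⋅√7}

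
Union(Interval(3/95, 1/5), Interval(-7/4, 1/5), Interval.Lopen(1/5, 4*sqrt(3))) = Interval(-7/4, 4*sqrt(3))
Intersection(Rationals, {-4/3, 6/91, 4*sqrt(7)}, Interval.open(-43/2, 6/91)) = {-4/3}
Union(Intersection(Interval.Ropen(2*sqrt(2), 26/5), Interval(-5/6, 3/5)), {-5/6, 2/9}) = {-5/6, 2/9}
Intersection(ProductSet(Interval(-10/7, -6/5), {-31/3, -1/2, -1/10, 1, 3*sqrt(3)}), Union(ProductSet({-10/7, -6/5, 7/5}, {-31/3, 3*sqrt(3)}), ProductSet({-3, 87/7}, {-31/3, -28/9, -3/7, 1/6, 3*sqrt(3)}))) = ProductSet({-10/7, -6/5}, {-31/3, 3*sqrt(3)})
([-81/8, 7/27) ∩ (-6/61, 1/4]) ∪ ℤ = ℤ ∪ (-6/61, 1/4]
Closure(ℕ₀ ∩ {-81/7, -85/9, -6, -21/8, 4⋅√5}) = ∅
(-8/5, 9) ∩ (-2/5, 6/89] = (-2/5, 6/89]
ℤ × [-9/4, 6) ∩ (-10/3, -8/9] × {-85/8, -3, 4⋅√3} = ∅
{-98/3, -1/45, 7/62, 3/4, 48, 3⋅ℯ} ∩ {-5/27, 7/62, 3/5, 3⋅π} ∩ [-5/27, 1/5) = {7/62}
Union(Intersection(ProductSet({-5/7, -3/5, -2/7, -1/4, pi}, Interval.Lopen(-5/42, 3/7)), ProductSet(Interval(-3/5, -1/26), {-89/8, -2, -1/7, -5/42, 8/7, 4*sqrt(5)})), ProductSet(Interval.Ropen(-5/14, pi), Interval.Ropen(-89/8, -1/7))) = ProductSet(Interval.Ropen(-5/14, pi), Interval.Ropen(-89/8, -1/7))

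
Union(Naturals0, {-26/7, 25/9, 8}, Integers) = Union({-26/7, 25/9}, Integers)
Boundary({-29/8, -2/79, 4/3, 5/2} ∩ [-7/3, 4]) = {-2/79, 4/3, 5/2}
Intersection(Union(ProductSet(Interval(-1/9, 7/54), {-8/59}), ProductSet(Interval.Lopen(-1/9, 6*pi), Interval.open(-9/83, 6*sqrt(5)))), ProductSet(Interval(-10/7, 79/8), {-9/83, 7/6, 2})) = ProductSet(Interval.Lopen(-1/9, 79/8), {7/6, 2})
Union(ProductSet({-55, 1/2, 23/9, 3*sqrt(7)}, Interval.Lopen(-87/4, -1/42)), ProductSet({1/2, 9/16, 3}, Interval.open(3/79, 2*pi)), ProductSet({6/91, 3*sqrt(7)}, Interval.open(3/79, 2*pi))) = Union(ProductSet({-55, 1/2, 23/9, 3*sqrt(7)}, Interval.Lopen(-87/4, -1/42)), ProductSet({6/91, 1/2, 9/16, 3, 3*sqrt(7)}, Interval.open(3/79, 2*pi)))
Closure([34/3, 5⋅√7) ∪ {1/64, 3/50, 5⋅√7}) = {1/64, 3/50} ∪ [34/3, 5⋅√7]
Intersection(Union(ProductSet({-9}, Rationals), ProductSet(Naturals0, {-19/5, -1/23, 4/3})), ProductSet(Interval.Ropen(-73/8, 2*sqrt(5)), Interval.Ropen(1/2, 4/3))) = ProductSet({-9}, Intersection(Interval.Ropen(1/2, 4/3), Rationals))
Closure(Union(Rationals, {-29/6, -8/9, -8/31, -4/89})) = Reals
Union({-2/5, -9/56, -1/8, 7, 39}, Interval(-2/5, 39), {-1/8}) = Interval(-2/5, 39)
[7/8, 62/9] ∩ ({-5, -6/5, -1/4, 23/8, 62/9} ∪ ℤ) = {1, 2, …, 6} ∪ {23/8, 62/9}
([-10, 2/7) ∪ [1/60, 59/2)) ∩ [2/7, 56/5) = [2/7, 56/5)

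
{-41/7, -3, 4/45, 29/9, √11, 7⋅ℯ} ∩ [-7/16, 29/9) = {4/45}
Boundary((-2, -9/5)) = {-2, -9/5}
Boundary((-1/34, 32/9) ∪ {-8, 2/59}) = {-8, -1/34, 32/9}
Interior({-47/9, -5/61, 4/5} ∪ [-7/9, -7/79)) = (-7/9, -7/79)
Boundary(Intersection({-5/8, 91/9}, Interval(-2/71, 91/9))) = {91/9}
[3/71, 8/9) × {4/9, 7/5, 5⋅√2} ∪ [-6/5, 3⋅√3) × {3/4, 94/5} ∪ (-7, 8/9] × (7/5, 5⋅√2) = ([-6/5, 3⋅√3) × {3/4, 94/5}) ∪ ([3/71, 8/9) × {4/9, 7/5, 5⋅√2}) ∪ ((-7, 8/9] × (7/5, 5⋅√2))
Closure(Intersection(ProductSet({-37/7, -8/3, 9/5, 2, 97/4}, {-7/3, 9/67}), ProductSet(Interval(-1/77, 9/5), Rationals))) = ProductSet({9/5}, {-7/3, 9/67})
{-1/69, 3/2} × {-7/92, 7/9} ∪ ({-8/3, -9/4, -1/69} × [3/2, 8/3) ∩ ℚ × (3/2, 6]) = ({-1/69, 3/2} × {-7/92, 7/9}) ∪ ({-8/3, -9/4, -1/69} × (3/2, 8/3))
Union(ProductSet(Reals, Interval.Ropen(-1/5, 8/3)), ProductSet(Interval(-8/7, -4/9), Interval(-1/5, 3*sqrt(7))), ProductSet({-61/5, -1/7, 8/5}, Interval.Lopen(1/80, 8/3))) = Union(ProductSet({-61/5, -1/7, 8/5}, Interval.Lopen(1/80, 8/3)), ProductSet(Interval(-8/7, -4/9), Interval(-1/5, 3*sqrt(7))), ProductSet(Reals, Interval.Ropen(-1/5, 8/3)))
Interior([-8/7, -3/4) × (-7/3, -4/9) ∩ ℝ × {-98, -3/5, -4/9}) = ∅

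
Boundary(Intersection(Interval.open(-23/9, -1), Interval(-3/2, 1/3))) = {-3/2, -1}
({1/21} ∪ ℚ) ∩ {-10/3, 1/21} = {-10/3, 1/21}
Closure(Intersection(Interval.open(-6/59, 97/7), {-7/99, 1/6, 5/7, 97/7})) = {-7/99, 1/6, 5/7}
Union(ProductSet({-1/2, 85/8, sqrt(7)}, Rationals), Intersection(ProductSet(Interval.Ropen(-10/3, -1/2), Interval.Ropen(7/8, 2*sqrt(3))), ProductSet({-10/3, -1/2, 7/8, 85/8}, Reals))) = Union(ProductSet({-10/3}, Interval.Ropen(7/8, 2*sqrt(3))), ProductSet({-1/2, 85/8, sqrt(7)}, Rationals))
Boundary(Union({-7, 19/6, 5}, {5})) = {-7, 19/6, 5}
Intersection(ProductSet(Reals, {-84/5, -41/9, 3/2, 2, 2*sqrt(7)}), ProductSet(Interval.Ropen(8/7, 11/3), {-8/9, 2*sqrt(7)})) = ProductSet(Interval.Ropen(8/7, 11/3), {2*sqrt(7)})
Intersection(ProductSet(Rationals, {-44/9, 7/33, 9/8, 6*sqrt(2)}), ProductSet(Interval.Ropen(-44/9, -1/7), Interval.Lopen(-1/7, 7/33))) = ProductSet(Intersection(Interval.Ropen(-44/9, -1/7), Rationals), {7/33})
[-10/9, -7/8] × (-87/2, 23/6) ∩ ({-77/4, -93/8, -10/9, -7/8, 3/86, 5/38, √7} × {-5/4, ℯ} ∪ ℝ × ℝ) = [-10/9, -7/8] × (-87/2, 23/6)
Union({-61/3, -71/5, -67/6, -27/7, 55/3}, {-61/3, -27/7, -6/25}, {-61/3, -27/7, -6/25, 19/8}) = {-61/3, -71/5, -67/6, -27/7, -6/25, 19/8, 55/3}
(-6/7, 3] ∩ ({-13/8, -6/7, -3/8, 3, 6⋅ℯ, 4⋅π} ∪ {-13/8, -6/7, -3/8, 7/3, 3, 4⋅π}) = {-3/8, 7/3, 3}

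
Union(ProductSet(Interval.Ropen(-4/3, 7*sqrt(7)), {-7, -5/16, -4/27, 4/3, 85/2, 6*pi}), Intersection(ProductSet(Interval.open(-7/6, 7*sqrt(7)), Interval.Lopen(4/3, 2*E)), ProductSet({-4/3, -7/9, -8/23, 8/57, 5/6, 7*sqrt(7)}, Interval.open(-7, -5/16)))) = ProductSet(Interval.Ropen(-4/3, 7*sqrt(7)), {-7, -5/16, -4/27, 4/3, 85/2, 6*pi})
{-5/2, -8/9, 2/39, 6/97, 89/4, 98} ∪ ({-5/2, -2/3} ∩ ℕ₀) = {-5/2, -8/9, 2/39, 6/97, 89/4, 98}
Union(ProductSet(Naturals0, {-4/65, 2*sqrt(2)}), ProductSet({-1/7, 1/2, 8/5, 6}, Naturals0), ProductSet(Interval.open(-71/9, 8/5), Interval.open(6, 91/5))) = Union(ProductSet({-1/7, 1/2, 8/5, 6}, Naturals0), ProductSet(Interval.open(-71/9, 8/5), Interval.open(6, 91/5)), ProductSet(Naturals0, {-4/65, 2*sqrt(2)}))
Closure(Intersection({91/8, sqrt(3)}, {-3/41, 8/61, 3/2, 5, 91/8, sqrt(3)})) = {91/8, sqrt(3)}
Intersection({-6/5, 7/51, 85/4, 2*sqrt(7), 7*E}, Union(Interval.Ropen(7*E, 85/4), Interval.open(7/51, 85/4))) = {2*sqrt(7), 7*E}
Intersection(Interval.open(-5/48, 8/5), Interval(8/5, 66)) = EmptySet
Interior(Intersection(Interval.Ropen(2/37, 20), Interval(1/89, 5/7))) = Interval.open(2/37, 5/7)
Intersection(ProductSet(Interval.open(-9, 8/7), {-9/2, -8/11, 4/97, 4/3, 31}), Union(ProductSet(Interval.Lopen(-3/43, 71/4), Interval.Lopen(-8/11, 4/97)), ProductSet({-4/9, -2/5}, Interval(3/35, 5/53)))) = ProductSet(Interval.open(-3/43, 8/7), {4/97})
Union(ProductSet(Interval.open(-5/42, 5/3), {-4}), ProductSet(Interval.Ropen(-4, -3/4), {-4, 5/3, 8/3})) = Union(ProductSet(Interval.Ropen(-4, -3/4), {-4, 5/3, 8/3}), ProductSet(Interval.open(-5/42, 5/3), {-4}))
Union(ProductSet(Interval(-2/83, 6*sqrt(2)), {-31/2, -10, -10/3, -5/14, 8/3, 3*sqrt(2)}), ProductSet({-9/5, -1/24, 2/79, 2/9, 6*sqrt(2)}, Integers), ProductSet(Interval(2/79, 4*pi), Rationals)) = Union(ProductSet({-9/5, -1/24, 2/79, 2/9, 6*sqrt(2)}, Integers), ProductSet(Interval(-2/83, 6*sqrt(2)), {-31/2, -10, -10/3, -5/14, 8/3, 3*sqrt(2)}), ProductSet(Interval(2/79, 4*pi), Rationals))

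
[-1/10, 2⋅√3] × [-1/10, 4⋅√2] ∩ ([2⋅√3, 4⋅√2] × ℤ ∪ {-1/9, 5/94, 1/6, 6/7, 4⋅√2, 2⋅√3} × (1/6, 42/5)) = ({2⋅√3} × {0, 1, …, 5}) ∪ ({5/94, 1/6, 6/7, 2⋅√3} × (1/6, 4⋅√2])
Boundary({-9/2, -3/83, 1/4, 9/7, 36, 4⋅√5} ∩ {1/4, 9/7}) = {1/4, 9/7}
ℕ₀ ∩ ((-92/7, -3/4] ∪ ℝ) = ℕ₀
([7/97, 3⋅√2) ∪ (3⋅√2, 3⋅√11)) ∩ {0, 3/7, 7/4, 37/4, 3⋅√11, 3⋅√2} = {3/7, 7/4, 37/4}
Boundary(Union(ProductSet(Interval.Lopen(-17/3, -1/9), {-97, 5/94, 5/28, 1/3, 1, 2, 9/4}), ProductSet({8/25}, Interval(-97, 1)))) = Union(ProductSet({8/25}, Interval(-97, 1)), ProductSet(Interval(-17/3, -1/9), {-97, 5/94, 5/28, 1/3, 1, 2, 9/4}))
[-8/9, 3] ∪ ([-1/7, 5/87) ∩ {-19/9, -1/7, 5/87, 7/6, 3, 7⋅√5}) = [-8/9, 3]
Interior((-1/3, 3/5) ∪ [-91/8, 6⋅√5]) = (-91/8, 6⋅√5)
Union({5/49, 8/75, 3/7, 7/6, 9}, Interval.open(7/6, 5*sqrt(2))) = Union({5/49, 8/75, 3/7, 9}, Interval.Ropen(7/6, 5*sqrt(2)))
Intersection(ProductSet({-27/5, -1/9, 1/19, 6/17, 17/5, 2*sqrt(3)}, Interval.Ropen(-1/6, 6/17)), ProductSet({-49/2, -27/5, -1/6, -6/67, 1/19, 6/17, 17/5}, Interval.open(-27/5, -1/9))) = ProductSet({-27/5, 1/19, 6/17, 17/5}, Interval.Ropen(-1/6, -1/9))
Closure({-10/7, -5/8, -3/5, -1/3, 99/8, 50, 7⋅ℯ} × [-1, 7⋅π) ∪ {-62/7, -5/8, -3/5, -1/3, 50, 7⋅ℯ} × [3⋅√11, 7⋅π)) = ({-10/7, -5/8, -3/5, -1/3, 99/8, 50, 7⋅ℯ} × [-1, 7⋅π]) ∪ ({-62/7, -5/8, -3/5, -1/3, 50, 7⋅ℯ} × [3⋅√11, 7⋅π])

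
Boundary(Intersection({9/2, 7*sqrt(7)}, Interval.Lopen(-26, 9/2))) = {9/2}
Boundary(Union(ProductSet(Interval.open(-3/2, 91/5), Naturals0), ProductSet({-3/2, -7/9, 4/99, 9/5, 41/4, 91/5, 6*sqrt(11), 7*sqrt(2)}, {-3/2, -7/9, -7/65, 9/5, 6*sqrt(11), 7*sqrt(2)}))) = Union(ProductSet({-3/2, -7/9, 4/99, 9/5, 41/4, 91/5, 6*sqrt(11), 7*sqrt(2)}, {-3/2, -7/9, -7/65, 9/5, 6*sqrt(11), 7*sqrt(2)}), ProductSet(Interval(-3/2, 91/5), Naturals0))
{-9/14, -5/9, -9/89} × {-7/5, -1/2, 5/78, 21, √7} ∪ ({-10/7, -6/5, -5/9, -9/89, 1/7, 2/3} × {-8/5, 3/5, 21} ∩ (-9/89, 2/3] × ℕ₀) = ({1/7, 2/3} × {21}) ∪ ({-9/14, -5/9, -9/89} × {-7/5, -1/2, 5/78, 21, √7})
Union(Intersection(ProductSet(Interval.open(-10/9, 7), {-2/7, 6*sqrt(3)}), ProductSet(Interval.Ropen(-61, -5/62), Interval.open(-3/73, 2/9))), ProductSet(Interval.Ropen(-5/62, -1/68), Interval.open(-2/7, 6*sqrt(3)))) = ProductSet(Interval.Ropen(-5/62, -1/68), Interval.open(-2/7, 6*sqrt(3)))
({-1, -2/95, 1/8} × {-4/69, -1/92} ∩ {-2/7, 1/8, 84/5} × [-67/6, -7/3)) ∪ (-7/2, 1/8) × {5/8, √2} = (-7/2, 1/8) × {5/8, √2}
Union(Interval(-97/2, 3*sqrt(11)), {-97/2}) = Interval(-97/2, 3*sqrt(11))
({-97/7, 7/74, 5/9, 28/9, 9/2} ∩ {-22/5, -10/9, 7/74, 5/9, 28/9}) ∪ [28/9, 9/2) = {7/74, 5/9} ∪ [28/9, 9/2)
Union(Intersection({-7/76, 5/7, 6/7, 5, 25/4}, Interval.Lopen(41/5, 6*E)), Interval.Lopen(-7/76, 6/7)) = Interval.Lopen(-7/76, 6/7)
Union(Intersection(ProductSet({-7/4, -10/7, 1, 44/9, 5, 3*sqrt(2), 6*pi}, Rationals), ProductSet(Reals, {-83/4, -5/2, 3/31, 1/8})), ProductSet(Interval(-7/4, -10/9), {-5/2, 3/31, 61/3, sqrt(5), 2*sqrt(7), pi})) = Union(ProductSet({-7/4, -10/7, 1, 44/9, 5, 3*sqrt(2), 6*pi}, {-83/4, -5/2, 3/31, 1/8}), ProductSet(Interval(-7/4, -10/9), {-5/2, 3/31, 61/3, sqrt(5), 2*sqrt(7), pi}))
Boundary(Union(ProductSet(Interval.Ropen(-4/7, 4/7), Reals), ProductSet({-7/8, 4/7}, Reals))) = ProductSet({-7/8, -4/7, 4/7}, Reals)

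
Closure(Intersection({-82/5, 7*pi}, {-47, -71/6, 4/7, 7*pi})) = {7*pi}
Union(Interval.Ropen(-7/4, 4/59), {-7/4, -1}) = Interval.Ropen(-7/4, 4/59)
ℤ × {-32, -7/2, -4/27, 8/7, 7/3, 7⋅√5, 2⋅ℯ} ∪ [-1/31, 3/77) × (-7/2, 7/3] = ([-1/31, 3/77) × (-7/2, 7/3]) ∪ (ℤ × {-32, -7/2, -4/27, 8/7, 7/3, 7⋅√5, 2⋅ℯ})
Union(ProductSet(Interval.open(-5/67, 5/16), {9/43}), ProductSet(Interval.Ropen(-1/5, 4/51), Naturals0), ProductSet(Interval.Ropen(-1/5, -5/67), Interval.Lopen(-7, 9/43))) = Union(ProductSet(Interval.Ropen(-1/5, -5/67), Interval.Lopen(-7, 9/43)), ProductSet(Interval.Ropen(-1/5, 4/51), Naturals0), ProductSet(Interval.open(-5/67, 5/16), {9/43}))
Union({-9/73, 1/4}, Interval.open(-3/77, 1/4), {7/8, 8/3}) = Union({-9/73, 7/8, 8/3}, Interval.Lopen(-3/77, 1/4))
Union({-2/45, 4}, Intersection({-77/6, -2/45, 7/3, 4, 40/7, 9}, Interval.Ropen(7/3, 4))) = {-2/45, 7/3, 4}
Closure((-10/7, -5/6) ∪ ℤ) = ℤ ∪ [-10/7, -5/6]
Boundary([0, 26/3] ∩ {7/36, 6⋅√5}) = {7/36}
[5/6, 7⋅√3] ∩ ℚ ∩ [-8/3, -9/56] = ∅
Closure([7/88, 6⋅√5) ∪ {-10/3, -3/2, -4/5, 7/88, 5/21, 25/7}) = {-10/3, -3/2, -4/5} ∪ [7/88, 6⋅√5]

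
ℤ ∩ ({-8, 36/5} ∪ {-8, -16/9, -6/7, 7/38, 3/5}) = {-8}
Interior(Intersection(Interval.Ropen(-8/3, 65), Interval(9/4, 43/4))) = Interval.open(9/4, 43/4)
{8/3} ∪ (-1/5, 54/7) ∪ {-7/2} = {-7/2} ∪ (-1/5, 54/7)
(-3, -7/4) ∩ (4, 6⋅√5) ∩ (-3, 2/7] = ∅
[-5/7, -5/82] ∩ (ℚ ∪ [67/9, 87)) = ℚ ∩ [-5/7, -5/82]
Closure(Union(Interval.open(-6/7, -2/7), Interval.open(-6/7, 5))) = Interval(-6/7, 5)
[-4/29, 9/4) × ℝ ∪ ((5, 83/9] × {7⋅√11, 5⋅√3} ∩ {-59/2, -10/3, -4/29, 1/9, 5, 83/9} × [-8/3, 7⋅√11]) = ([-4/29, 9/4) × ℝ) ∪ ({83/9} × {7⋅√11, 5⋅√3})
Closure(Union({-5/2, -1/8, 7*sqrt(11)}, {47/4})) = {-5/2, -1/8, 47/4, 7*sqrt(11)}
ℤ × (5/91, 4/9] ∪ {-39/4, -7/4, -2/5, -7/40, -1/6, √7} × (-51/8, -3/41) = (ℤ × (5/91, 4/9]) ∪ ({-39/4, -7/4, -2/5, -7/40, -1/6, √7} × (-51/8, -3/41))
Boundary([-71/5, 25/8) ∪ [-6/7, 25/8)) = {-71/5, 25/8}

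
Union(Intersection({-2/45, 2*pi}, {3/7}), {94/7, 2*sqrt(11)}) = {94/7, 2*sqrt(11)}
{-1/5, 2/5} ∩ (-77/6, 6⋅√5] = {-1/5, 2/5}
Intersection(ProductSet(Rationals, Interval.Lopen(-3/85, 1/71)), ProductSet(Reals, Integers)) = ProductSet(Rationals, Range(0, 1, 1))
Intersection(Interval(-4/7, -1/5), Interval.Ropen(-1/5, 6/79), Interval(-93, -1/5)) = {-1/5}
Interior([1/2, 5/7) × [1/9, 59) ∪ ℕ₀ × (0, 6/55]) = (1/2, 5/7) × (1/9, 59)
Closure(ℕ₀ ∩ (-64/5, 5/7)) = {0}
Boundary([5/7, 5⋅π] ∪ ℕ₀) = {5/7, 5⋅π} ∪ (ℕ₀ \ (5/7, 5⋅π))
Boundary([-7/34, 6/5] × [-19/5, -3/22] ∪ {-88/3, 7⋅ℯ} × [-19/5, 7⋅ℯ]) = ({-7/34, 6/5} × [-19/5, -3/22]) ∪ ([-7/34, 6/5] × {-19/5, -3/22}) ∪ ({-88/3, 7⋅ℯ} × [-19/5, 7⋅ℯ])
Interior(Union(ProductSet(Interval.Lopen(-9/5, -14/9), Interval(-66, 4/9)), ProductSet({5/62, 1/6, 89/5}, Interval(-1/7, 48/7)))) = ProductSet(Interval.open(-9/5, -14/9), Interval.open(-66, 4/9))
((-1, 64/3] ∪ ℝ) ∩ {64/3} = {64/3}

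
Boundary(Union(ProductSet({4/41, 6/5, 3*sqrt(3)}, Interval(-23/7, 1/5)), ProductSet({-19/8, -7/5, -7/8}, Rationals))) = Union(ProductSet({-19/8, -7/5, -7/8}, Reals), ProductSet({4/41, 6/5, 3*sqrt(3)}, Interval(-23/7, 1/5)))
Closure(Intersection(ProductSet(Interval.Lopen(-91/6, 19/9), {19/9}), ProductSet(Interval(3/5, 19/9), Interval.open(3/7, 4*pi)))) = ProductSet(Interval(3/5, 19/9), {19/9})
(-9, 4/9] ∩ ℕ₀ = {0}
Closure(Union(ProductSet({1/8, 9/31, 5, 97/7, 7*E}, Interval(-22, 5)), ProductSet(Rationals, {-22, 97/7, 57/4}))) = Union(ProductSet({1/8, 9/31, 5, 97/7, 7*E}, Interval(-22, 5)), ProductSet(Reals, {-22, 97/7, 57/4}))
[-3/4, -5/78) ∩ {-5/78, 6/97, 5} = ∅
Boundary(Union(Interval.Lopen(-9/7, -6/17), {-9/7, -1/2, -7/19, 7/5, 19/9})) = {-9/7, -6/17, 7/5, 19/9}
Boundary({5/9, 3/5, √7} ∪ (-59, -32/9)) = {-59, -32/9, 5/9, 3/5, √7}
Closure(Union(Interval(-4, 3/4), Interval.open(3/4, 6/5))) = Interval(-4, 6/5)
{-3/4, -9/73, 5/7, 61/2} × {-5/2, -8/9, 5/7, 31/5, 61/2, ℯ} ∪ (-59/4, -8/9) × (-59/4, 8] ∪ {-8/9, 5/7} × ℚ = ({-8/9, 5/7} × ℚ) ∪ ((-59/4, -8/9) × (-59/4, 8]) ∪ ({-3/4, -9/73, 5/7, 61/2} × {-5/2, -8/9, 5/7, 31/5, 61/2, ℯ})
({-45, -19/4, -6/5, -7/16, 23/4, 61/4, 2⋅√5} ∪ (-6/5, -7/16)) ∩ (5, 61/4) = {23/4}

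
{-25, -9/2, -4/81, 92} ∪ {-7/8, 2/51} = {-25, -9/2, -7/8, -4/81, 2/51, 92}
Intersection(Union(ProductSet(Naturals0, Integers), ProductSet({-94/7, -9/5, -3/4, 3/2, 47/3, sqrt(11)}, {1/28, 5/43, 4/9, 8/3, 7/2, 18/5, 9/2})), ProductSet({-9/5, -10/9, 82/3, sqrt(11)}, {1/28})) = ProductSet({-9/5, sqrt(11)}, {1/28})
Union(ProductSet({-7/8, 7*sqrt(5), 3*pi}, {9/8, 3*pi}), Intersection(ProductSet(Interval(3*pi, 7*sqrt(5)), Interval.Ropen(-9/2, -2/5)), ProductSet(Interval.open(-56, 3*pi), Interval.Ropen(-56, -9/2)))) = ProductSet({-7/8, 7*sqrt(5), 3*pi}, {9/8, 3*pi})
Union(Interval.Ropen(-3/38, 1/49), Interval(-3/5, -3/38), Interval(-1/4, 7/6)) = Interval(-3/5, 7/6)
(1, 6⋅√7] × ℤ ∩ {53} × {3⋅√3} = ∅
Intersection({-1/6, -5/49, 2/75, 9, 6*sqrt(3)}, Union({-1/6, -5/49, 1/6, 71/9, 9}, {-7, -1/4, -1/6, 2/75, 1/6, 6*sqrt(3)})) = {-1/6, -5/49, 2/75, 9, 6*sqrt(3)}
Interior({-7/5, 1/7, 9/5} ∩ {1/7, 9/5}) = ∅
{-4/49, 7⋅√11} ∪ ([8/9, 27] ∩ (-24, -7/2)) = {-4/49, 7⋅√11}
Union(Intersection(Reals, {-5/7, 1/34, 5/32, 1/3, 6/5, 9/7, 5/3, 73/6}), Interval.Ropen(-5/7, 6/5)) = Union({9/7, 5/3, 73/6}, Interval(-5/7, 6/5))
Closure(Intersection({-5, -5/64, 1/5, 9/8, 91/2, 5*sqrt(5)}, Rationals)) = {-5, -5/64, 1/5, 9/8, 91/2}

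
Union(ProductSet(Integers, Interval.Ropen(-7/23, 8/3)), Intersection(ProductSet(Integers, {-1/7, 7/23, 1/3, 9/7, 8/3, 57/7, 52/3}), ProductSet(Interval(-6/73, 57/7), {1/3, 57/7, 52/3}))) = Union(ProductSet(Integers, Interval.Ropen(-7/23, 8/3)), ProductSet(Range(0, 9, 1), {1/3, 57/7, 52/3}))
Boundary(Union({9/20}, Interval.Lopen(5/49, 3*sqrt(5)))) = {5/49, 3*sqrt(5)}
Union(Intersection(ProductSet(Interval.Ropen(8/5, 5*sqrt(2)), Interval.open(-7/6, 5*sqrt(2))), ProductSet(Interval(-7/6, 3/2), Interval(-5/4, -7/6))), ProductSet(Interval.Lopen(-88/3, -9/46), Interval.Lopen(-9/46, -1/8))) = ProductSet(Interval.Lopen(-88/3, -9/46), Interval.Lopen(-9/46, -1/8))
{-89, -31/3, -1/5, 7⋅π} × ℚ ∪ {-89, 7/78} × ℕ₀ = ({-89, 7/78} × ℕ₀) ∪ ({-89, -31/3, -1/5, 7⋅π} × ℚ)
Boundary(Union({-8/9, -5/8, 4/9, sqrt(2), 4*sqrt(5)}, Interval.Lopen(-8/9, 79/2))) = {-8/9, 79/2}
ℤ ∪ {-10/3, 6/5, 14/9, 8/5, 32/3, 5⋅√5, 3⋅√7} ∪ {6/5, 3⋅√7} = ℤ ∪ {-10/3, 6/5, 14/9, 8/5, 32/3, 5⋅√5, 3⋅√7}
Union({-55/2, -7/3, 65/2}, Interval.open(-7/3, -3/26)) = Union({-55/2, 65/2}, Interval.Ropen(-7/3, -3/26))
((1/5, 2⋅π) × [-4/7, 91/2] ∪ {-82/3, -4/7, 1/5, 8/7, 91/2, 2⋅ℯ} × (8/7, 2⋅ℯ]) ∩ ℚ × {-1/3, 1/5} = (ℚ ∩ (1/5, 2⋅π)) × {-1/3, 1/5}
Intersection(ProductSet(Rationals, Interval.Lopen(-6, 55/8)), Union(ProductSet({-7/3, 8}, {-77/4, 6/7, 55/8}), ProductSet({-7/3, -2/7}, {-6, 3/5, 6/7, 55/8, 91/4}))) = Union(ProductSet({-7/3, -2/7}, {3/5, 6/7, 55/8}), ProductSet({-7/3, 8}, {6/7, 55/8}))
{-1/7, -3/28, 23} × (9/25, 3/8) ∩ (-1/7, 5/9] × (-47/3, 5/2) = {-3/28} × (9/25, 3/8)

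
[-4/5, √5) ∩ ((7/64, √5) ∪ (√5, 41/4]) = (7/64, √5)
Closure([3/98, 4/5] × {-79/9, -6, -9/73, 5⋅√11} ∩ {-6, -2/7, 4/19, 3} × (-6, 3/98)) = {4/19} × {-9/73}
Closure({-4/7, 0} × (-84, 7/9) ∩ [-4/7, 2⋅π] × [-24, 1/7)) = {-4/7, 0} × [-24, 1/7]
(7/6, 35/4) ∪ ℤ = ℤ ∪ (7/6, 35/4)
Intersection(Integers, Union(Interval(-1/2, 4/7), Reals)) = Integers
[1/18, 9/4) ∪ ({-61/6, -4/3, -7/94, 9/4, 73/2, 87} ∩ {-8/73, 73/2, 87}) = [1/18, 9/4) ∪ {73/2, 87}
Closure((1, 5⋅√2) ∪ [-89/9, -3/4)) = [-89/9, -3/4] ∪ [1, 5⋅√2]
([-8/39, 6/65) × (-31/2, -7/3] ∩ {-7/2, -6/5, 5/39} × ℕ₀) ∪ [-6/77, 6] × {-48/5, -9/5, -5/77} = [-6/77, 6] × {-48/5, -9/5, -5/77}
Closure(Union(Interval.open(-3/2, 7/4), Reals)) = Interval(-oo, oo)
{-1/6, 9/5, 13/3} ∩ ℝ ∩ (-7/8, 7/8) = {-1/6}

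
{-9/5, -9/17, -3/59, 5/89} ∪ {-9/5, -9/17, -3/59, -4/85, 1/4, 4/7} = {-9/5, -9/17, -3/59, -4/85, 5/89, 1/4, 4/7}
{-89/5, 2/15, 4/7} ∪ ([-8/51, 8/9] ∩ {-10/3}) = {-89/5, 2/15, 4/7}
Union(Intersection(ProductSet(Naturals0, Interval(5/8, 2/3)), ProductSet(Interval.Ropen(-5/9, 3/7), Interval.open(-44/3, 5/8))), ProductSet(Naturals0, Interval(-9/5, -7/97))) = ProductSet(Naturals0, Interval(-9/5, -7/97))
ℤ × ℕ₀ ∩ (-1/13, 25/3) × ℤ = {0, 1, …, 8} × ℕ₀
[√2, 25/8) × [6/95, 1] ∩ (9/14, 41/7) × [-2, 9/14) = [√2, 25/8) × [6/95, 9/14)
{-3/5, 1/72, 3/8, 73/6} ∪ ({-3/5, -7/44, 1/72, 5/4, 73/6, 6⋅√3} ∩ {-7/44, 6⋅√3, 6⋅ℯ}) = {-3/5, -7/44, 1/72, 3/8, 73/6, 6⋅√3}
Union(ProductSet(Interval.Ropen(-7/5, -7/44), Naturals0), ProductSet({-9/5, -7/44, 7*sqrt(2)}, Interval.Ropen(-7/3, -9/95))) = Union(ProductSet({-9/5, -7/44, 7*sqrt(2)}, Interval.Ropen(-7/3, -9/95)), ProductSet(Interval.Ropen(-7/5, -7/44), Naturals0))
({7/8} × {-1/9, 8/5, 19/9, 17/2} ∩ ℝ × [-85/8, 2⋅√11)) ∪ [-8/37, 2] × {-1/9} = ({7/8} × {-1/9, 8/5, 19/9}) ∪ ([-8/37, 2] × {-1/9})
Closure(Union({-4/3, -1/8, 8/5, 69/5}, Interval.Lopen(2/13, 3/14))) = Union({-4/3, -1/8, 8/5, 69/5}, Interval(2/13, 3/14))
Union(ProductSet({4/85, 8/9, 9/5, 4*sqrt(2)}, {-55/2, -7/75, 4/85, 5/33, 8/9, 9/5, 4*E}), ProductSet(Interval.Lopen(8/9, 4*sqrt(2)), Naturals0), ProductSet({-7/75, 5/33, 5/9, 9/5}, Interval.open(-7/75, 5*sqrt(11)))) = Union(ProductSet({-7/75, 5/33, 5/9, 9/5}, Interval.open(-7/75, 5*sqrt(11))), ProductSet({4/85, 8/9, 9/5, 4*sqrt(2)}, {-55/2, -7/75, 4/85, 5/33, 8/9, 9/5, 4*E}), ProductSet(Interval.Lopen(8/9, 4*sqrt(2)), Naturals0))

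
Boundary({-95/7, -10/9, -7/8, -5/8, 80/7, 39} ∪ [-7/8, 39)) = {-95/7, -10/9, -7/8, 39}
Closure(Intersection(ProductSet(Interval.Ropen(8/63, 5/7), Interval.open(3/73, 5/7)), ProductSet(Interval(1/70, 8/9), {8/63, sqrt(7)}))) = ProductSet(Interval(8/63, 5/7), {8/63})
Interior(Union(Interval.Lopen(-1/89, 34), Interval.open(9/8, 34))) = Interval.open(-1/89, 34)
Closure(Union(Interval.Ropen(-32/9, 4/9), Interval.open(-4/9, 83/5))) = Interval(-32/9, 83/5)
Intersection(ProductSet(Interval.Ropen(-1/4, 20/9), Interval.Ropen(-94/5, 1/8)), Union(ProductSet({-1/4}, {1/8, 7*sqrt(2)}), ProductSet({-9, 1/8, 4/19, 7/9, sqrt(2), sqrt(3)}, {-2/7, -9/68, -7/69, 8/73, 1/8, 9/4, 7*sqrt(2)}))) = ProductSet({1/8, 4/19, 7/9, sqrt(2), sqrt(3)}, {-2/7, -9/68, -7/69, 8/73})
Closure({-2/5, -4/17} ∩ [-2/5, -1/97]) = {-2/5, -4/17}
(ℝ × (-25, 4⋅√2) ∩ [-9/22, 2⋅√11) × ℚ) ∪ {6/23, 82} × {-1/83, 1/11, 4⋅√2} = ({6/23, 82} × {-1/83, 1/11, 4⋅√2}) ∪ ([-9/22, 2⋅√11) × (ℚ ∩ (-25, 4⋅√2)))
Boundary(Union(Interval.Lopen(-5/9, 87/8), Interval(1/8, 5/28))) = {-5/9, 87/8}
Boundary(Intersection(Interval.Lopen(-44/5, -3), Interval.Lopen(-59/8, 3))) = {-59/8, -3}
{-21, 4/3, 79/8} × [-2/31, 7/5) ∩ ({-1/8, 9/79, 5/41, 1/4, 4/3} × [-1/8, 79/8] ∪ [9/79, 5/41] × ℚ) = {4/3} × [-2/31, 7/5)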